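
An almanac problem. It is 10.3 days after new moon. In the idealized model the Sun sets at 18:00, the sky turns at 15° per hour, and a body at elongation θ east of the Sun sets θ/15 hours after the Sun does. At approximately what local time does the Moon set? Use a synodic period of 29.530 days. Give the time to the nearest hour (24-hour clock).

The Moon has covered 10.3/29.530 of its cycle, so θ ≈ 360° × 10.3/29.530 = 125.6°.
Delay after the Sun = 125.6° / (15°/h) ≈ 8.37 h.
18:00 + 8.37 h ≈ 02:22 → 02:00 to the nearest hour.

02:00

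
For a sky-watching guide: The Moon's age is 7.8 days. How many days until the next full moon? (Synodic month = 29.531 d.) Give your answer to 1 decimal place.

Full moon occurs at elongation 180°, i.e. at age 29.531 × 180/360 = 14.765 d.
So 6.965 days remain (14.765 − 7.8).

7.0 days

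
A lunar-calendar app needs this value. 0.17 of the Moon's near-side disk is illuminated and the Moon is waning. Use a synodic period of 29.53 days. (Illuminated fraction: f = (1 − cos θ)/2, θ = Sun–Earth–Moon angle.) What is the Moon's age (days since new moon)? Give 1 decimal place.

From f = (1 − cos θ)/2: cos θ = 1 − 2×0.17 = 0.660; arccos → 48.7°.
A waning Moon lies in 180°–360°, so θ = 360° − 48.7° = 311.3°.
Age = 29.53 × 311.3°/360° ≈ 25.54 days.

25.5 days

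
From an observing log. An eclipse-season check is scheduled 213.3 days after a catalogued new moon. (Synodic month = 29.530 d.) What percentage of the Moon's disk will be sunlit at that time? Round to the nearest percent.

42%

213.3 d spans 7 complete synodic months (7 × 29.530 = 206.71 d) plus 6.59 d.
Elongation θ = 360° × 6.59/29.530 ≈ 80.3°.
With cos θ = 0.168, the lit fraction is (1 − 0.168)/2 ≈ 0.416, so 42%.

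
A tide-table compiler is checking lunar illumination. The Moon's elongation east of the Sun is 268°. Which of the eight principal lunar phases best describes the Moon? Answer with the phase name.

The last quarter sector spans roughly 248°–292°; 268° falls inside it.

last quarter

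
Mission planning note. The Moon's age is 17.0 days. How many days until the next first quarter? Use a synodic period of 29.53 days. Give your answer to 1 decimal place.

First quarter occurs at elongation 90°, i.e. at age 29.53 × 90/360 = 7.383 d.
This lunation's first quarter (7.383 d) has passed, so add one period: 36.913 − 17.0 = 19.913 days.

19.9 days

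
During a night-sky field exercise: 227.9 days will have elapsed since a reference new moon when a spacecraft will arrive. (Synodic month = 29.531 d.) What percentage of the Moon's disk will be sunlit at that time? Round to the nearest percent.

60%

227.9/29.531 = 7.717 lunations, so 7 complete cycles and 21.18 d into the next.
Phase angle: θ = 360°·(21.18 d)/(29.531 d) = 258.2°.
cos 258.2° = (-0.204), so f = (1 − (-0.204))/2 = 0.602, so 60%.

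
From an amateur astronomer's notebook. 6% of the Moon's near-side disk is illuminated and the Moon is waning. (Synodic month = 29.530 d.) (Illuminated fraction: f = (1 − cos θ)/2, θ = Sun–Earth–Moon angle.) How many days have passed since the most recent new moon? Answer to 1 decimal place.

27.2 days

cos θ = 1 − 2f = 0.880, giving a principal value of 28.4°.
A waning Moon lies in 180°–360°, so θ = 360° − 28.4° = 331.6°.
At 360°/29.530 d per day, 331.6° corresponds to 27.20 days.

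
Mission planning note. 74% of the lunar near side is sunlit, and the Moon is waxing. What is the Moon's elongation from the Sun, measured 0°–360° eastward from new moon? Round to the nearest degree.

119°

From f = (1 − cos θ)/2: cos θ = 1 − 2×0.74 = -0.480; arccos → 118.7°.
The Moon is waxing (0°–180°), so θ = 118.7° directly.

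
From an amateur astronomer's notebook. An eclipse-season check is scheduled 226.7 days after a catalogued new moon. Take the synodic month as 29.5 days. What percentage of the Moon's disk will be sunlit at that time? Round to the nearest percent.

226.7 d spans 7 complete synodic months (7 × 29.5 = 206.50 d) plus 20.20 d.
Elongation θ = 360° × 20.20/29.5 ≈ 246.5°.
cos 246.5° = (-0.399), so f = (1 − (-0.399))/2 = 0.699, so 70%.

70%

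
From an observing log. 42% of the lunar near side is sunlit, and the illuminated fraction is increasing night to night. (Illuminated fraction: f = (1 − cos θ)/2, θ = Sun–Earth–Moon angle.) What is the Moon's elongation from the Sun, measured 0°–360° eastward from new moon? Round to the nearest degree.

cos θ = 1 − 2f = 0.160, giving a principal value of 80.8°.
Before full moon the principal value applies: θ = 80.8°.

81°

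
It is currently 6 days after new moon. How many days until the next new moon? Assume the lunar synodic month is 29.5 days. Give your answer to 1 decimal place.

One full lunation from the last new moon is 29.5 d; remaining = 29.5 − 6 = 23.500 d.

23.5 days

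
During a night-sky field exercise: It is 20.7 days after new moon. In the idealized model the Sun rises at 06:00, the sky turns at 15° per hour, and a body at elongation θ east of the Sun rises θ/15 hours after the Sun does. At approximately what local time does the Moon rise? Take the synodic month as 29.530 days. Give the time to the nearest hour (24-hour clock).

Phase angle: θ = 360°·(20.7 d)/(29.530 d) = 252.4°.
The Moon trails the Sun by θ/15 = 252.4/15 ≈ 16.82 hours.
06:00 + 16.82 h ≈ 22:49 → 23:00 to the nearest hour.

23:00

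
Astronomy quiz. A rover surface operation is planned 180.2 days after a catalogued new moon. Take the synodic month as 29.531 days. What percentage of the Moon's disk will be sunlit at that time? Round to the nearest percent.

Reduce mod P: 180.2 − 6×29.531 = 3.01 d into the current lunation.
Elongation θ = 360° × 3.01/29.531 ≈ 36.7°.
With cos θ = 0.801, the lit fraction is (1 − 0.801)/2 ≈ 0.099, so 10%.

10%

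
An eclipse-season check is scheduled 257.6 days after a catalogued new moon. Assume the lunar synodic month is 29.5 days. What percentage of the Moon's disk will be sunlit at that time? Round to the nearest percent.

56%

257.6/29.5 = 8.732 lunations, so 8 complete cycles and 21.60 d into the next.
The Moon has covered 21.60/29.5 of its cycle, so θ ≈ 360° × 21.60/29.5 = 263.6°.
cos 263.6° = (-0.112), so f = (1 − (-0.112))/2 = 0.556, so 56%.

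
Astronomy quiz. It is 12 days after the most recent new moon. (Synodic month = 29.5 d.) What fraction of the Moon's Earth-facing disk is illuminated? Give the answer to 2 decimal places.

Elongation θ = 360° × 12/29.5 ≈ 146.4°.
Illuminated fraction = (1 − cos 146.4°)/2 = (1 − (-0.833))/2 ≈ 0.917.

0.92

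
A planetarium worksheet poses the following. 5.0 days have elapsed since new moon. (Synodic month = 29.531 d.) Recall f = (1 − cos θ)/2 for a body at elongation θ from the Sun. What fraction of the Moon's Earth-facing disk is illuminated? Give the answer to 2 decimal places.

0.26

Phase angle: θ = 360°·(5.0 d)/(29.531 d) = 61.0°.
cos 61.0° = 0.486, so f = (1 − 0.486)/2 = 0.257.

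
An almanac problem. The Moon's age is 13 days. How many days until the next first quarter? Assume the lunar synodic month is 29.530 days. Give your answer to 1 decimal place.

First quarter occurs at elongation 90°, i.e. at age 29.530 × 90/360 = 7.383 d.
This lunation's first quarter (7.383 d) has passed, so add one period: 36.913 − 13 = 23.913 days.

23.9 days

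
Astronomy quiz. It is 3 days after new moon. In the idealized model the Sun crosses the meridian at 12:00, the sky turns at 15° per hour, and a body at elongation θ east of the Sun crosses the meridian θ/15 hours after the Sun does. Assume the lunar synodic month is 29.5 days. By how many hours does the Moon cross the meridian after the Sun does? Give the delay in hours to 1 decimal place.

The Moon has covered 3/29.5 of its cycle, so θ ≈ 360° × 3/29.5 = 36.6°.
The Moon trails the Sun by θ/15 = 36.6/15 ≈ 2.44 hours.
So the Moon crosses the meridian 2.44 h after the Sun.

2.4 h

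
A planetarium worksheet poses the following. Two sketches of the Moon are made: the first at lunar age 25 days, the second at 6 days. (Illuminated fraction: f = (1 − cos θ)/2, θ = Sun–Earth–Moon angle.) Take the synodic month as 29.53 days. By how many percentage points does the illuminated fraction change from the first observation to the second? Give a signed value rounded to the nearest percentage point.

+14 pp

First observation: θ = 360°·25/29.53 = 304.8°, so f = 0.215.
Second observation: θ = 73.1°, f = 0.355.
Δf = 0.355 − 0.215 = +0.140, i.e. +14 pp.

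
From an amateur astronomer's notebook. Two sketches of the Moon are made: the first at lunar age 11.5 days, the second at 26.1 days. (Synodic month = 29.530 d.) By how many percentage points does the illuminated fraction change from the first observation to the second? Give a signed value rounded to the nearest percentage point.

θ₁ = 360° × 11.5/29.530 = 140.2°, f₁ = (1 − cos θ₁)/2 = 0.884.
θ₂ = 360° × 26.1/29.530 = 318.2°, f₂ = (1 − cos θ₂)/2 = 0.127.
Change = f₂ − f₁ = -0.757 → -76 percentage points.

-76 pp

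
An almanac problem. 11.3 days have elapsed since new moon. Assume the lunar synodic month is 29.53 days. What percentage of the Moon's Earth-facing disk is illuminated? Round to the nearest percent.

The Moon has covered 11.3/29.53 of its cycle, so θ ≈ 360° × 11.3/29.53 = 137.8°.
With cos θ = (-0.740), the lit fraction is (1 − (-0.740))/2 ≈ 0.870, so 87%.

87%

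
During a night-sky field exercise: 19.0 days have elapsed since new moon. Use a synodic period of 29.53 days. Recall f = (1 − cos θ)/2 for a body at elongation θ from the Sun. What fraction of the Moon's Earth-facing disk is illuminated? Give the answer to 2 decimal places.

0.81

Elongation θ = 360° × 19.0/29.53 ≈ 231.6°.
cos 231.6° = (-0.621), so f = (1 − (-0.621))/2 = 0.810.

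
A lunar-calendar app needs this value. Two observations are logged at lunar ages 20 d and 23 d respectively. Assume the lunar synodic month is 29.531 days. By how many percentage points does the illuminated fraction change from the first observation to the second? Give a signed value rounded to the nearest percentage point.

First observation: θ = 360°·20/29.531 = 243.8°, so f = 0.721.
Second observation: θ = 280.4°, f = 0.410.
Δf = 0.410 − 0.721 = -0.311, i.e. -31 pp.

-31 percentage points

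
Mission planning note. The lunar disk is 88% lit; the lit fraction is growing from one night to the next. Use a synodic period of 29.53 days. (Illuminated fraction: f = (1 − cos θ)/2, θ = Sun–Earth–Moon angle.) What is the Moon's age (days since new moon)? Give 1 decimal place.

11.4 days

From f = (1 − cos θ)/2: cos θ = 1 − 2×0.88 = -0.760; arccos → 139.5°.
Before full moon the principal value applies: θ = 139.5°.
That fraction of the synodic month is 139.5/360 × 29.53 d ≈ 11.44 d.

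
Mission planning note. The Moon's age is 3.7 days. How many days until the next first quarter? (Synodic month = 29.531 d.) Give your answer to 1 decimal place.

3.7 days

First quarter occurs at elongation 90°, i.e. at age 29.531 × 90/360 = 7.383 d.
So 3.683 days remain (7.383 − 3.7).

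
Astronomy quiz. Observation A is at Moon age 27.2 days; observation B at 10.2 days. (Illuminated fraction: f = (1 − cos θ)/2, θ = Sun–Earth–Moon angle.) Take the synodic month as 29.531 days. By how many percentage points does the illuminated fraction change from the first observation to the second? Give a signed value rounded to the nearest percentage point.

First observation: θ = 360°·27.2/29.531 = 331.6°, so f = 0.060.
Second observation: θ = 124.3°, f = 0.782.
Δf = 0.782 − 0.060 = +0.722, i.e. +72 pp.

+72 pp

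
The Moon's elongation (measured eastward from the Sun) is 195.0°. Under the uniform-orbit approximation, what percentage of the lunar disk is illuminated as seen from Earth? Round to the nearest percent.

98%

cos 195.0° = (-0.966), so f = (1 − (-0.966))/2 = 0.983, i.e. 98%.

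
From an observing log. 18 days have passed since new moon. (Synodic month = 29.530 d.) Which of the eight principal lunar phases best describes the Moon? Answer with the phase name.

At 18/29.530 of the cycle, θ ≈ 219° — the waning gibbous range.

waning gibbous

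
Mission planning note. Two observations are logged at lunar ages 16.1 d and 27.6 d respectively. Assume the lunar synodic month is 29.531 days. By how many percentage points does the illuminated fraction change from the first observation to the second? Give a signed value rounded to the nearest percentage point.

First observation: θ = 360°·16.1/29.531 = 196.3°, so f = 0.980.
Second observation: θ = 336.5°, f = 0.042.
Δf = 0.042 − 0.980 = -0.938, i.e. -94 pp.

-94 pp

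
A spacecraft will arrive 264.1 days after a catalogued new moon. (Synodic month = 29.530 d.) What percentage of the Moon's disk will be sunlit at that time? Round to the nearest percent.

3%

Reduce mod P: 264.1 − 8×29.530 = 27.86 d into the current lunation.
Elongation θ = 360° × 27.86/29.530 ≈ 339.6°.
With cos θ = 0.938, the lit fraction is (1 − 0.938)/2 ≈ 0.031, so 3%.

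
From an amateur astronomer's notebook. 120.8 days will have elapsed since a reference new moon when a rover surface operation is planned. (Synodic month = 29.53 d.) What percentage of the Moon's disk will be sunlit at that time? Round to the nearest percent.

120.8 d spans 4 complete synodic months (4 × 29.53 = 118.12 d) plus 2.68 d.
Elongation θ = 360° × 2.68/29.53 ≈ 32.7°.
Illuminated fraction = (1 − cos 32.7°)/2 = (1 − 0.842)/2 ≈ 0.079, so 8%.

8%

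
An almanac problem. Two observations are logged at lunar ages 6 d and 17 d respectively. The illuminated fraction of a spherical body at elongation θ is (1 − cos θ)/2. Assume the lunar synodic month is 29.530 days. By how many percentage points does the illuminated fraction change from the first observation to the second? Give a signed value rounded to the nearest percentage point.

+59 pp

θ₁ = 360° × 6/29.530 = 73.1°, f₁ = (1 − cos θ₁)/2 = 0.355.
θ₂ = 360° × 17/29.530 = 207.2°, f₂ = (1 − cos θ₂)/2 = 0.945.
Change = f₂ − f₁ = +0.589 → +59 percentage points.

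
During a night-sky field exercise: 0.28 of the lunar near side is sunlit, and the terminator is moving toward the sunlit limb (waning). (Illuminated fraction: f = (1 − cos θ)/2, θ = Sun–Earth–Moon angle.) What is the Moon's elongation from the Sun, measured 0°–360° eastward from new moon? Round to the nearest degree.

From f = (1 − cos θ)/2: cos θ = 1 − 2×0.28 = 0.440; arccos → 63.9°.
Waning ⇒ past full, so θ = 360° − 63.9° = 296.1°.

296°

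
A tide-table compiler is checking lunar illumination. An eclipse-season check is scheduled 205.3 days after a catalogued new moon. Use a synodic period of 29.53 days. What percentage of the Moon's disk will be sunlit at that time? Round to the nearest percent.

205.3 d spans 6 complete synodic months (6 × 29.53 = 177.18 d) plus 28.12 d.
Phase angle: θ = 360°·(28.12 d)/(29.53 d) = 342.8°.
Illuminated fraction = (1 − cos 342.8°)/2 = (1 − 0.955)/2 ≈ 0.022, so 2%.

2%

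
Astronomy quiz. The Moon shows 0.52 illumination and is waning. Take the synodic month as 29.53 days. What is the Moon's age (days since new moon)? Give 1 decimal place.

Invert f = (1 − cos θ)/2 to get cos θ = 1 − 2(0.52) = -0.040, hence θ₀ = arccos -0.040 = 92.3°.
A waning Moon lies in 180°–360°, so θ = 360° − 92.3° = 267.7°.
At 360°/29.53 d per day, 267.7° corresponds to 21.96 days.

22.0 days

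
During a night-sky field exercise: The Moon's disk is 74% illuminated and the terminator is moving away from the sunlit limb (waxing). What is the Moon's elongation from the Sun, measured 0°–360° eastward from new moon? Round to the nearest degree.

From f = (1 − cos θ)/2: cos θ = 1 − 2×0.74 = -0.480; arccos → 118.7°.
Waxing ⇒ before full, so θ = 118.7°.

119°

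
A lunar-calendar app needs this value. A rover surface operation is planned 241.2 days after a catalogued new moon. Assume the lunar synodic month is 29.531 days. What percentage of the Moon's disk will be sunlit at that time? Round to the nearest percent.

241.2/29.531 = 8.168 lunations, so 8 complete cycles and 4.95 d into the next.
The Moon has covered 4.95/29.531 of its cycle, so θ ≈ 360° × 4.95/29.531 = 60.4°.
Illuminated fraction = (1 − cos 60.4°)/2 = (1 − 0.494)/2 ≈ 0.253, so 25%.

25%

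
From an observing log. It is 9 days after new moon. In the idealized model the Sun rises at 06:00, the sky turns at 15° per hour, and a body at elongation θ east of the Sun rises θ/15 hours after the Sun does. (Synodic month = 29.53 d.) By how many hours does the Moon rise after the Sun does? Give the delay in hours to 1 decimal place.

Phase angle: θ = 360°·(9 d)/(29.53 d) = 109.7°.
Delay after the Sun = 109.7° / (15°/h) ≈ 7.31 h.
So the Moon rises 7.31 h after the Sun.

7.3 h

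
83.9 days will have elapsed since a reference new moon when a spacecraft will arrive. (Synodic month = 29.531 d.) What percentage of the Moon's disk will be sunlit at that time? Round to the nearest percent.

Reduce mod P: 83.9 − 2×29.531 = 24.84 d into the current lunation.
Phase angle: θ = 360°·(24.84 d)/(29.531 d) = 302.8°.
Illuminated fraction = (1 − cos 302.8°)/2 = (1 − 0.542)/2 ≈ 0.229, so 23%.

23%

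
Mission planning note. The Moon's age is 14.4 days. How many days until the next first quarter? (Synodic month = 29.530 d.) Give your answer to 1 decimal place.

22.5 days

First quarter occurs at elongation 90°, i.e. at age 29.530 × 90/360 = 7.383 d.
This lunation's first quarter (7.383 d) has passed, so add one period: 36.913 − 14.4 = 22.513 days.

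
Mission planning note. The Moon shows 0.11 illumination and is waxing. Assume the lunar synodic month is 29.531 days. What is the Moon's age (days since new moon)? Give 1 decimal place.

From f = (1 − cos θ)/2: cos θ = 1 − 2×0.11 = 0.780; arccos → 38.7°.
Waxing ⇒ before full, so θ = 38.7°.
At 360°/29.531 d per day, 38.7° corresponds to 3.18 days.

3.2 days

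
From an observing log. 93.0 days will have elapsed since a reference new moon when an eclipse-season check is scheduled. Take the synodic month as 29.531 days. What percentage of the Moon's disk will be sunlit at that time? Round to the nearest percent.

93.0 d spans 3 complete synodic months (3 × 29.531 = 88.59 d) plus 4.41 d.
Elongation θ = 360° × 4.41/29.531 ≈ 53.7°.
With cos θ = 0.592, the lit fraction is (1 − 0.592)/2 ≈ 0.204, so 20%.

20%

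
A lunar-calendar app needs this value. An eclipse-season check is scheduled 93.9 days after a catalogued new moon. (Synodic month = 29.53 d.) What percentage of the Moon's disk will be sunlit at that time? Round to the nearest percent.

29%

Reduce mod P: 93.9 − 3×29.53 = 5.31 d into the current lunation.
Phase angle: θ = 360°·(5.31 d)/(29.53 d) = 64.7°.
With cos θ = 0.427, the lit fraction is (1 − 0.427)/2 ≈ 0.287, so 29%.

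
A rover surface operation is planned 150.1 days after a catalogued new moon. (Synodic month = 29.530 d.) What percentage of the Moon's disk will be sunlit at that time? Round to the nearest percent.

7%

150.1 d spans 5 complete synodic months (5 × 29.530 = 147.65 d) plus 2.45 d.
The Moon has covered 2.45/29.530 of its cycle, so θ ≈ 360° × 2.45/29.530 = 29.9°.
With cos θ = 0.867, the lit fraction is (1 − 0.867)/2 ≈ 0.066, so 7%.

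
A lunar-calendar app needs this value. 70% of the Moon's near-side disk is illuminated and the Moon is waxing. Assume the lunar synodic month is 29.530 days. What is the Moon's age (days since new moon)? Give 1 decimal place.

9.3 days

From f = (1 − cos θ)/2: cos θ = 1 − 2×0.70 = -0.400; arccos → 113.6°.
Before full moon the principal value applies: θ = 113.6°.
Age = 29.530 × 113.6°/360° ≈ 9.32 days.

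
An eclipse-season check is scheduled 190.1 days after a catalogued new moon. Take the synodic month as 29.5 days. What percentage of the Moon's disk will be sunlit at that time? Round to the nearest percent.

97%

190.1/29.5 = 6.444 lunations, so 6 complete cycles and 13.10 d into the next.
Phase angle: θ = 360°·(13.10 d)/(29.5 d) = 159.9°.
With cos θ = (-0.939), the lit fraction is (1 − (-0.939))/2 ≈ 0.969, so 97%.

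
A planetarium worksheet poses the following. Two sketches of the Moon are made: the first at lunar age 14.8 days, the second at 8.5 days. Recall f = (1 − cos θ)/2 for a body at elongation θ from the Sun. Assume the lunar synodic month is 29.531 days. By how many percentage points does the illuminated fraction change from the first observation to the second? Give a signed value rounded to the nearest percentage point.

First observation: θ = 360°·14.8/29.531 = 180.4°, so f = 1.000.
Second observation: θ = 103.6°, f = 0.618.
Δf = 0.618 − 1.000 = -0.382, i.e. -38 pp.

-38 percentage points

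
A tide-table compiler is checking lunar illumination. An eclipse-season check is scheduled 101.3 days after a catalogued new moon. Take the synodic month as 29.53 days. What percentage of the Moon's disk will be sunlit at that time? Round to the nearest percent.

95%

101.3 d spans 3 complete synodic months (3 × 29.53 = 88.59 d) plus 12.71 d.
Phase angle: θ = 360°·(12.71 d)/(29.53 d) = 154.9°.
cos 154.9° = (-0.906), so f = (1 − (-0.906))/2 = 0.953, so 95%.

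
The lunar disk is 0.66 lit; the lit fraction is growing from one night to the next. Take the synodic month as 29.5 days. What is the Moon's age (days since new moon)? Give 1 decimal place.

8.9 days

cos θ = 1 − 2f = -0.320, giving a principal value of 108.7°.
Before full moon the principal value applies: θ = 108.7°.
That fraction of the synodic month is 108.7/360 × 29.5 d ≈ 8.90 d.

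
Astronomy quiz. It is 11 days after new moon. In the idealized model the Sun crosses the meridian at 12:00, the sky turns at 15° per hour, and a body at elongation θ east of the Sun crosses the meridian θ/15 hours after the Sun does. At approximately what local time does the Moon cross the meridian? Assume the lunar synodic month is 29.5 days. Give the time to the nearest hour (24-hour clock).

Phase angle: θ = 360°·(11 d)/(29.5 d) = 134.2°.
The Moon trails the Sun by θ/15 = 134.2/15 ≈ 8.95 hours.
12:00 + 8.95 h ≈ 20:57 → 21:00 to the nearest hour.

21:00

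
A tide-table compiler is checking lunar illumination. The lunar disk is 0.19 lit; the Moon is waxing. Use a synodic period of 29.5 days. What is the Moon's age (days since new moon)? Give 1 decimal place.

4.2 days

cos θ = 1 − 2f = 0.620, giving a principal value of 51.7°.
The Moon is waxing (0°–180°), so θ = 51.7° directly.
Age = 29.5 × 51.7°/360° ≈ 4.24 days.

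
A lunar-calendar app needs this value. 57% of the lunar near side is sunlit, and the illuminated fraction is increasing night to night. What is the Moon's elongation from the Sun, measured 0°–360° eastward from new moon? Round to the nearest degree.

Invert f = (1 − cos θ)/2 to get cos θ = 1 − 2(0.57) = -0.140, hence θ₀ = arccos -0.140 = 98.0°.
The Moon is waxing (0°–180°), so θ = 98.0° directly.

98°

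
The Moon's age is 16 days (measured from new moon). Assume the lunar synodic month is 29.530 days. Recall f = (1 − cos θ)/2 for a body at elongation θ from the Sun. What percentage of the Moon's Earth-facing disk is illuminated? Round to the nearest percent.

98%

Phase angle: θ = 360°·(16 d)/(29.530 d) = 195.1°.
Illuminated fraction = (1 − cos 195.1°)/2 = (1 − (-0.966))/2 ≈ 0.983, so 98%.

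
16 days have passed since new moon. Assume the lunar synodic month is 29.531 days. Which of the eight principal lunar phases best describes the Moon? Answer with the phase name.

At 16/29.531 of the cycle, θ ≈ 195° — the full moon range.

full moon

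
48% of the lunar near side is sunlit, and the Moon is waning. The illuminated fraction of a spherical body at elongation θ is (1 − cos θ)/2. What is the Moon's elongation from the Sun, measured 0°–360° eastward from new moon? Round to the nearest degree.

272°

From f = (1 − cos θ)/2: cos θ = 1 − 2×0.48 = 0.040; arccos → 87.7°.
A waning Moon lies in 180°–360°, so θ = 360° − 87.7° = 272.3°.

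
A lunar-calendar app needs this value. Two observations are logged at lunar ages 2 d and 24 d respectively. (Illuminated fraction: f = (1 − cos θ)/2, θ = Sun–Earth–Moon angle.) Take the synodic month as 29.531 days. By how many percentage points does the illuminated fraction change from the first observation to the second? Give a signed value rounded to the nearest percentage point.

First observation: θ = 360°·2/29.531 = 24.4°, so f = 0.045.
Second observation: θ = 292.6°, f = 0.308.
Δf = 0.308 − 0.045 = +0.263, i.e. +26 pp.

+26 percentage points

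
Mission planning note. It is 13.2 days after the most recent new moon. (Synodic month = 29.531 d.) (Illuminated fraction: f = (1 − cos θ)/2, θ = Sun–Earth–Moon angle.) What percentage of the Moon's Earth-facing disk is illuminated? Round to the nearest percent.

Phase angle: θ = 360°·(13.2 d)/(29.531 d) = 160.9°.
Illuminated fraction = (1 − cos 160.9°)/2 = (1 − (-0.945))/2 ≈ 0.973, so 97%.

97%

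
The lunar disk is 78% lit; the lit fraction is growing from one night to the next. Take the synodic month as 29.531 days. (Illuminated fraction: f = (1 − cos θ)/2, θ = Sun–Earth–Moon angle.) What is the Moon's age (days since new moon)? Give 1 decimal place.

Invert f = (1 − cos θ)/2 to get cos θ = 1 − 2(0.78) = -0.560, hence θ₀ = arccos -0.560 = 124.1°.
The Moon is waxing (0°–180°), so θ = 124.1° directly.
At 360°/29.531 d per day, 124.1° corresponds to 10.18 days.

10.2 days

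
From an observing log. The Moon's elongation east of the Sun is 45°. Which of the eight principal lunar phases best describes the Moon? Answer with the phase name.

The waxing crescent sector spans roughly 22°–68°; 45° falls inside it.

waxing crescent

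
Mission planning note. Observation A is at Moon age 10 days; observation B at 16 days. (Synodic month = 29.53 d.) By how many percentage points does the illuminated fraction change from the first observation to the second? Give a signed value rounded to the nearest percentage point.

First observation: θ = 360°·10/29.53 = 121.9°, so f = 0.764.
Second observation: θ = 195.1°, f = 0.983.
Δf = 0.983 − 0.764 = +0.219, i.e. +22 pp.

+22 pp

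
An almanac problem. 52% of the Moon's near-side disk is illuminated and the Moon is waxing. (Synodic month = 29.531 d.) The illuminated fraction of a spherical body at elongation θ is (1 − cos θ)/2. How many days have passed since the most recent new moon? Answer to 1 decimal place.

From f = (1 − cos θ)/2: cos θ = 1 − 2×0.52 = -0.040; arccos → 92.3°.
The Moon is waxing (0°–180°), so θ = 92.3° directly.
At 360°/29.531 d per day, 92.3° corresponds to 7.57 days.

7.6 days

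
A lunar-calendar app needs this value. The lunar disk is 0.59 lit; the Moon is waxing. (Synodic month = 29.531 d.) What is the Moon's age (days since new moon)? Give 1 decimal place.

8.2 days

From f = (1 − cos θ)/2: cos θ = 1 − 2×0.59 = -0.180; arccos → 100.4°.
Waxing ⇒ before full, so θ = 100.4°.
That fraction of the synodic month is 100.4/360 × 29.531 d ≈ 8.23 d.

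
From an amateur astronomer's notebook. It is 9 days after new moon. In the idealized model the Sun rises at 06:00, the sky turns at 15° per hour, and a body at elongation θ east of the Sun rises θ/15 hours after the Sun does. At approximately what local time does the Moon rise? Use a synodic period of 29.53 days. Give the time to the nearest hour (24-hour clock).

Phase angle: θ = 360°·(9 d)/(29.53 d) = 109.7°.
The Moon trails the Sun by θ/15 = 109.7/15 ≈ 7.31 hours.
06:00 + 7.31 h ≈ 13:19 → 13:00 to the nearest hour.

13:00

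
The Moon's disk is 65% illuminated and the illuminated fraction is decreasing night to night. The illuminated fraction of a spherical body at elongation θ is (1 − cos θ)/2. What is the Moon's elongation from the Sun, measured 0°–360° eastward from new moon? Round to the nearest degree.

253°

cos θ = 1 − 2f = -0.300, giving a principal value of 107.5°.
Waning ⇒ past full, so θ = 360° − 107.5° = 252.5°.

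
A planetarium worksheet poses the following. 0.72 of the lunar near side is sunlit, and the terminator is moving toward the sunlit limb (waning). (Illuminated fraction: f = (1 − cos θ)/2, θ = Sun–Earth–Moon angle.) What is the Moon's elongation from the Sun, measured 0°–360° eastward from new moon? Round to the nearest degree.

From f = (1 − cos θ)/2: cos θ = 1 − 2×0.72 = -0.440; arccos → 116.1°.
Waning ⇒ past full, so θ = 360° − 116.1° = 243.9°.

244°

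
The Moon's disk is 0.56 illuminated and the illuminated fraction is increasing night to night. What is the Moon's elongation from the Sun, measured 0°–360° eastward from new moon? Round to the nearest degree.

97°

From f = (1 − cos θ)/2: cos θ = 1 − 2×0.56 = -0.120; arccos → 96.9°.
The Moon is waxing (0°–180°), so θ = 96.9° directly.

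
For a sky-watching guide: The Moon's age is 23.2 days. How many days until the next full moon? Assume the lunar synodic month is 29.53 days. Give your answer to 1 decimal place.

21.1 days

Full moon occurs at elongation 180°, i.e. at age 29.53 × 180/360 = 14.765 d.
This lunation's full moon (14.765 d) has passed, so add one period: 44.295 − 23.2 = 21.095 days.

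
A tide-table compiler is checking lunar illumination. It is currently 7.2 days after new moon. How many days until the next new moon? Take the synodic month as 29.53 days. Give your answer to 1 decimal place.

22.3 days

The next new moon completes the synodic month: 29.53 − 7.2 = 22.330 days.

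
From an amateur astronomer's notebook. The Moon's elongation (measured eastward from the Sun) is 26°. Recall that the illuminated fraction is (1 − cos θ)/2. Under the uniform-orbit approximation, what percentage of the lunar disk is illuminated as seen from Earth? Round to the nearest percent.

5%

f = (1 − cos 26°)/2 = (1 − 0.899)/2 ≈ 0.051, i.e. 5%.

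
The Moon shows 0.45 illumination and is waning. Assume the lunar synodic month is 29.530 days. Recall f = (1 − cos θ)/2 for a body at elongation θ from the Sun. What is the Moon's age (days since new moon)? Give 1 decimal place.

Invert f = (1 − cos θ)/2 to get cos θ = 1 − 2(0.45) = 0.100, hence θ₀ = arccos 0.100 = 84.3°.
A waning Moon lies in 180°–360°, so θ = 360° − 84.3° = 275.7°.
That fraction of the synodic month is 275.7/360 × 29.530 d ≈ 22.62 d.

22.6 days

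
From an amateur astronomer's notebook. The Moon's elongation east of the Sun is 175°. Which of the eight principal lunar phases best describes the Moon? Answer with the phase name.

The full moon sector spans roughly 158°–202°; 175° falls inside it.

full moon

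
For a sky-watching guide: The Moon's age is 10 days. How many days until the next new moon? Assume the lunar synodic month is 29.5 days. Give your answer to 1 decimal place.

19.5 days

One full lunation from the last new moon is 29.5 d; remaining = 29.5 − 10 = 19.500 d.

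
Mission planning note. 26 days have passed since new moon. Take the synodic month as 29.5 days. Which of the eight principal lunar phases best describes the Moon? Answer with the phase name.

waning crescent

θ ≈ 360° × 26/29.5 = 317°, which falls in the waning crescent sector.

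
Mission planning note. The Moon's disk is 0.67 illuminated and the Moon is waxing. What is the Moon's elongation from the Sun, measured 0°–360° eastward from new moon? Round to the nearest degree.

Invert f = (1 − cos θ)/2 to get cos θ = 1 − 2(0.67) = -0.340, hence θ₀ = arccos -0.340 = 109.9°.
Before full moon the principal value applies: θ = 109.9°.

110°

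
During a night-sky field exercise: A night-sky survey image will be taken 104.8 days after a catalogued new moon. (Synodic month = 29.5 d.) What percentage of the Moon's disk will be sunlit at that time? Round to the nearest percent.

104.8 d spans 3 complete synodic months (3 × 29.5 = 88.50 d) plus 16.30 d.
The Moon has covered 16.30/29.5 of its cycle, so θ ≈ 360° × 16.30/29.5 = 198.9°.
cos 198.9° = (-0.946), so f = (1 − (-0.946))/2 = 0.973, so 97%.

97%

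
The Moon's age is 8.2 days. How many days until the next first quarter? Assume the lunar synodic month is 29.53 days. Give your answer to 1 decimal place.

First quarter occurs at elongation 90°, i.e. at age 29.53 × 90/360 = 7.383 d.
Already past this cycle's first quarter; the next is at 7.383 + 29.53 = 36.913 d, so 36.913 − 8.2 = 28.713 days.

28.7 days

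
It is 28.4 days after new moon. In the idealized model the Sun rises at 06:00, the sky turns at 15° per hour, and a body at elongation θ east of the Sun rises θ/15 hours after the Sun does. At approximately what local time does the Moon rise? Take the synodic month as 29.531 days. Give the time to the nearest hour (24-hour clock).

05:00

The Moon has covered 28.4/29.531 of its cycle, so θ ≈ 360° × 28.4/29.531 = 346.2°.
Delay after the Sun = 346.2° / (15°/h) ≈ 23.08 h.
06:00 + 23.08 h ≈ 05:05 → 05:00 to the nearest hour.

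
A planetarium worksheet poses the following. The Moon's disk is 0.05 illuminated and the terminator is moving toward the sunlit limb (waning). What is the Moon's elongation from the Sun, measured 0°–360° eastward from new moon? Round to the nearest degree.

cos θ = 1 − 2f = 0.900, giving a principal value of 25.8°.
Since the Moon is past full (waning), take the reflex angle: θ = 360° − 25.8° = 334.2°.

334°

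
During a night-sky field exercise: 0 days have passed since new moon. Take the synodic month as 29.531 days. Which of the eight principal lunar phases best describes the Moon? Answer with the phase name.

new moon

θ ≈ 360° × 0/29.531 = 0°, which falls in the new moon sector.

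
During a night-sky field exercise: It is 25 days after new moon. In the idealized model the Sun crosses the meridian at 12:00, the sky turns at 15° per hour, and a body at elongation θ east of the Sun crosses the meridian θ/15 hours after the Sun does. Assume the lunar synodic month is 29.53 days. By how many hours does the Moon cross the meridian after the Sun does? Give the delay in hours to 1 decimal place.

Elongation θ = 360° × 25/29.53 ≈ 304.8°.
At 15° of sky rotation per hour, 304.8° corresponds to a 20.32 h lag.
So the Moon crosses the meridian 20.32 h after the Sun.

20.3 h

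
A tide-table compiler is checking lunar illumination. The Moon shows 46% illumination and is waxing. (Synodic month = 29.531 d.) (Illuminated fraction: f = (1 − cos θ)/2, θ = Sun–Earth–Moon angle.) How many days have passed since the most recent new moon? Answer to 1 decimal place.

Invert f = (1 − cos θ)/2 to get cos θ = 1 − 2(0.46) = 0.080, hence θ₀ = arccos 0.080 = 85.4°.
The Moon is waxing (0°–180°), so θ = 85.4° directly.
At 360°/29.531 d per day, 85.4° corresponds to 7.01 days.

7.0 days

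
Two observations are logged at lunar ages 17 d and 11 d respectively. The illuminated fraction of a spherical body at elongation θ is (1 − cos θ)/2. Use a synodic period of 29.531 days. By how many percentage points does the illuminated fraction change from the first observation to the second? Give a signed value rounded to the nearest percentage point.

-10 pp

First observation: θ = 360°·17/29.531 = 207.2°, so f = 0.945.
Second observation: θ = 134.1°, f = 0.848.
Δf = 0.848 − 0.945 = -0.097, i.e. -10 pp.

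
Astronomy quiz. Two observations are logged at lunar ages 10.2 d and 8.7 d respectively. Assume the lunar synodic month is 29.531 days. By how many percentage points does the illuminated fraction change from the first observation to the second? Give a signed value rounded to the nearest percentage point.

θ₁ = 360° × 10.2/29.531 = 124.3°, f₁ = (1 − cos θ₁)/2 = 0.782.
θ₂ = 360° × 8.7/29.531 = 106.1°, f₂ = (1 − cos θ₂)/2 = 0.638.
Change = f₂ − f₁ = -0.144 → -14 percentage points.

-14 pp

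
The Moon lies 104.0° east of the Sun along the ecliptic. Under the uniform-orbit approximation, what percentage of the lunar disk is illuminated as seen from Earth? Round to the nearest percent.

62%

cos 104.0° = (-0.242), so f = (1 − (-0.242))/2 = 0.621, i.e. 62%.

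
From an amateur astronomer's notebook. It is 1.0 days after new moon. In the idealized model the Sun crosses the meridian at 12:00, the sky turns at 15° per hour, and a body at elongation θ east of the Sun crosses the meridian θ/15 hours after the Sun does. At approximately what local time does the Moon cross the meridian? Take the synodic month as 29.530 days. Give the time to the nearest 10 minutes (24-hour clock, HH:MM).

12:50

Phase angle: θ = 360°·(1.0 d)/(29.530 d) = 12.2°.
Delay after the Sun = 12.2° / (15°/h) ≈ 0.81 h.
12:00 + 0.813 h ≈ 12:49 → 12:50 to the nearest ten minutes.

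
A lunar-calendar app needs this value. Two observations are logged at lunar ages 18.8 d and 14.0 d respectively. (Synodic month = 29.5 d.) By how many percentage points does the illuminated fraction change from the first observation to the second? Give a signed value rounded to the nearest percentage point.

First observation: θ = 360°·18.8/29.5 = 229.4°, so f = 0.825.
Second observation: θ = 170.8°, f = 0.994.
Δf = 0.994 − 0.825 = +0.168, i.e. +17 pp.

+17 pp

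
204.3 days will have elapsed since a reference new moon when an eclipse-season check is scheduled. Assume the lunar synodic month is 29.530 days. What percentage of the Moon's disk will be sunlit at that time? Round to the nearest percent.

6%

204.3/29.530 = 6.918 lunations, so 6 complete cycles and 27.12 d into the next.
Elongation θ = 360° × 27.12/29.530 ≈ 330.6°.
cos 330.6° = 0.871, so f = (1 − 0.871)/2 = 0.064, so 6%.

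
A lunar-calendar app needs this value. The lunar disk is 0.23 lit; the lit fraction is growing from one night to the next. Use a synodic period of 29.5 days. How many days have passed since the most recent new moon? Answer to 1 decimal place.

From f = (1 − cos θ)/2: cos θ = 1 − 2×0.23 = 0.540; arccos → 57.3°.
Before full moon the principal value applies: θ = 57.3°.
Age = 29.5 × 57.3°/360° ≈ 4.70 days.

4.7 days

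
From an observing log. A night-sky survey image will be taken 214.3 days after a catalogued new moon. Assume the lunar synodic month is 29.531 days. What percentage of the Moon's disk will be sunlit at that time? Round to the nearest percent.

52%

214.3 d spans 7 complete synodic months (7 × 29.531 = 206.72 d) plus 7.58 d.
Elongation θ = 360° × 7.58/29.531 ≈ 92.4°.
Illuminated fraction = (1 − cos 92.4°)/2 = (1 − (-0.043))/2 ≈ 0.521, so 52%.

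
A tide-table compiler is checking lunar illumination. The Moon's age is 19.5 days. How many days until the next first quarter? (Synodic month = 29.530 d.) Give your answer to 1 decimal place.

17.4 days

First quarter is 0.25 of the way through the cycle: age 0.25 × 29.530 = 7.383 d.
This lunation's first quarter (7.383 d) has passed, so add one period: 36.913 − 19.5 = 17.413 days.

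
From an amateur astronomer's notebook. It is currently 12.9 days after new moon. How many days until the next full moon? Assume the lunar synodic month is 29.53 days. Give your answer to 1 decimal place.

Full moon is 0.5 of the way through the cycle: age 0.5 × 29.53 = 14.765 d.
That is 14.765 − 12.9 = 1.865 days ahead.

1.9 days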